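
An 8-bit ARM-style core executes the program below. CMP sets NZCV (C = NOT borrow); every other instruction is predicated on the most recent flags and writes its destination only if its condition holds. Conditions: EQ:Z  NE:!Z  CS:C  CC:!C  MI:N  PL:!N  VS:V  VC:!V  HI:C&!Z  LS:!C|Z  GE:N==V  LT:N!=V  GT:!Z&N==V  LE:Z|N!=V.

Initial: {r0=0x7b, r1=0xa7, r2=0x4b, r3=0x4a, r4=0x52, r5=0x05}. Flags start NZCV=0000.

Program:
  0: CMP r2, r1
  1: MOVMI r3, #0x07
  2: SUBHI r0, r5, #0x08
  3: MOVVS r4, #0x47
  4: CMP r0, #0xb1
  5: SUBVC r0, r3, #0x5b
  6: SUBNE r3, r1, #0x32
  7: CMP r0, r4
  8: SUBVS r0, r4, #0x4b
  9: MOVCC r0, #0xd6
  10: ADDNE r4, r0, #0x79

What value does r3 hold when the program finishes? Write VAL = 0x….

[0] flags=1001 → (cmp)
[1] flags=1001 MI?T → r3=0x07
[2] flags=1001 HI?F → skip
[3] flags=1001 VS?T → r4=0x47
[4] flags=1001 → (cmp)
[5] flags=1001 VC?F → skip
[6] flags=1001 NE?T → r3=0x75
[7] flags=0010 → (cmp)
[8] flags=0010 VS?F → skip
[9] flags=0010 CC?F → skip
[10] flags=0010 NE?T → r4=0xf4

VAL = 0x75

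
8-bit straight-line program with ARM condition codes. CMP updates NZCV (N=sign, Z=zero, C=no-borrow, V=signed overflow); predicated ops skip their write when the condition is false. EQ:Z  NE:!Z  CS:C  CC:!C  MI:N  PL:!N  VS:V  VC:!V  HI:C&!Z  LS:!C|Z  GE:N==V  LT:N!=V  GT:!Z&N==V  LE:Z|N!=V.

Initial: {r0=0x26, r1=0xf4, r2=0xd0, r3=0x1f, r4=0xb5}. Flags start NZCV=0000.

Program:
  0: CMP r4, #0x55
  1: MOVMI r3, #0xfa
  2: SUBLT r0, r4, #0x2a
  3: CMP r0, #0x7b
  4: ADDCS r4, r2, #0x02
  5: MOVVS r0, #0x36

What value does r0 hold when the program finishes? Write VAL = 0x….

[0] flags=0011 → (cmp)
[1] flags=0011 MI?F → skip
[2] flags=0011 LT?T → r0=0x8b
[3] flags=0011 → (cmp)
[4] flags=0011 CS?T → r4=0xd2
[5] flags=0011 VS?T → r0=0x36

VAL = 0x36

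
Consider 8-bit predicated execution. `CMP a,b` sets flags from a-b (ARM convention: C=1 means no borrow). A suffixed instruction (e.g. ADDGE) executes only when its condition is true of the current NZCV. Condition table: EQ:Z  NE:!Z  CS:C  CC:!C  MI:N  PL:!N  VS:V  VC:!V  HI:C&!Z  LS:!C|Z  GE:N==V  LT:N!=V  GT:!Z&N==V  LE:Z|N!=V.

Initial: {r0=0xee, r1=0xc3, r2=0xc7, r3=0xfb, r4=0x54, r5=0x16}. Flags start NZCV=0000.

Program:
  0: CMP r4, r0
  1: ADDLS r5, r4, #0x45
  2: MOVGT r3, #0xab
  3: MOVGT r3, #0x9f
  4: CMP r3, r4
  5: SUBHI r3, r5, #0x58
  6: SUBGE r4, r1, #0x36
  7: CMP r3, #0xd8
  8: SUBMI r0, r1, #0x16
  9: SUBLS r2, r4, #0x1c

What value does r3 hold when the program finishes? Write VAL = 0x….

VAL = 0x41

0: ✓ CMP  NZCV=0000
1: ✓ ADDLS  r5←0x99
2: ✓ MOVGT  r3←0xab
3: ✓ MOVGT  r3←0x9f
4: ✓ CMP  NZCV=0011
5: ✓ SUBHI  r3←0x41
6: · SUBGE
7: ✓ CMP  NZCV=0000
8: · SUBMI
9: ✓ SUBLS  r2←0x38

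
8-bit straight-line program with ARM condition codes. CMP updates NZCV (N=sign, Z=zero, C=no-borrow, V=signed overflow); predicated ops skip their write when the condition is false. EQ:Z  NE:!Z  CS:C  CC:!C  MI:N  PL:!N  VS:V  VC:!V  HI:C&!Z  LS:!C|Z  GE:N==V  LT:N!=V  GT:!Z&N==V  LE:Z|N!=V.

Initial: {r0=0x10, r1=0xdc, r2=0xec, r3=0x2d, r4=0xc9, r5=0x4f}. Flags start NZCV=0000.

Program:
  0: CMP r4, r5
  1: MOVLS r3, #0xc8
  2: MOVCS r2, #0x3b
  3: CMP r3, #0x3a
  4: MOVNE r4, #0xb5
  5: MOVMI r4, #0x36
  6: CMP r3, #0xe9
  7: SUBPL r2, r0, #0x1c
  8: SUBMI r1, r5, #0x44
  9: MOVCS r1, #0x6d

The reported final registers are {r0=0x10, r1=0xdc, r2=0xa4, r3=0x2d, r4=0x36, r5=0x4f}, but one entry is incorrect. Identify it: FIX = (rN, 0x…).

FIX = (r2, 0xf4)

[0] flags=0011 → (cmp)
[1] flags=0011 LS?F → skip
[2] flags=0011 CS?T → r2=0x3b
[3] flags=1000 → (cmp)
[4] flags=1000 NE?T → r4=0xb5
[5] flags=1000 MI?T → r4=0x36
[6] flags=0000 → (cmp)
[7] flags=0000 PL?T → r2=0xf4
[8] flags=0000 MI?F → skip
[9] flags=0000 CS?F → skip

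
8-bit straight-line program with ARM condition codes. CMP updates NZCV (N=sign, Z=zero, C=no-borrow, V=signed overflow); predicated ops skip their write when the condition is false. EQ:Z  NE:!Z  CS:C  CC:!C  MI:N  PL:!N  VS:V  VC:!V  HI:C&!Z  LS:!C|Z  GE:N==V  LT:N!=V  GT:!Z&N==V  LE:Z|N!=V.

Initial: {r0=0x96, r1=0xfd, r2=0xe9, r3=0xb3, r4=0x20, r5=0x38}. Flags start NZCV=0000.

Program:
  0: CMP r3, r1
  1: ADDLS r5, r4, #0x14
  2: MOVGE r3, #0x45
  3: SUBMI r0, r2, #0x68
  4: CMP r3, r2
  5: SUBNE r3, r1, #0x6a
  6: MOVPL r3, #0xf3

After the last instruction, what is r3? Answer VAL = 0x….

VAL = 0x93

[0] flags=1000 → (cmp)
[1] flags=1000 LS?T → r5=0x34
[2] flags=1000 GE?F → skip
[3] flags=1000 MI?T → r0=0x81
[4] flags=1000 → (cmp)
[5] flags=1000 NE?T → r3=0x93
[6] flags=1000 PL?F → skip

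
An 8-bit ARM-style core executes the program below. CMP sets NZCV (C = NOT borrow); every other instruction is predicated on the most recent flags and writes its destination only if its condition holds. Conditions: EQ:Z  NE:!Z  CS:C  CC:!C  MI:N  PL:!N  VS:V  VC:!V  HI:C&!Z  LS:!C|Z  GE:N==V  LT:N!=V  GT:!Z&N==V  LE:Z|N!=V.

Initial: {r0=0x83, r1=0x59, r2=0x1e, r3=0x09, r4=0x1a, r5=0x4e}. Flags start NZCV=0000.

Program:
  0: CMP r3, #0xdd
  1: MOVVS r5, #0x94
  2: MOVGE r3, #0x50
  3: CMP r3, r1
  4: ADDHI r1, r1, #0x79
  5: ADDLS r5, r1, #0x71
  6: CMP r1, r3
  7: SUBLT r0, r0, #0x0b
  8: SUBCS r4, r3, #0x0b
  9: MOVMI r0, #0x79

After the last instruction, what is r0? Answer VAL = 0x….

VAL = 0x83

[0] flags=0000 → (cmp)
[1] flags=0000 VS?F → skip
[2] flags=0000 GE?T → r3=0x50
[3] flags=1000 → (cmp)
[4] flags=1000 HI?F → skip
[5] flags=1000 LS?T → r5=0xca
[6] flags=0010 → (cmp)
[7] flags=0010 LT?F → skip
[8] flags=0010 CS?T → r4=0x45
[9] flags=0010 MI?F → skip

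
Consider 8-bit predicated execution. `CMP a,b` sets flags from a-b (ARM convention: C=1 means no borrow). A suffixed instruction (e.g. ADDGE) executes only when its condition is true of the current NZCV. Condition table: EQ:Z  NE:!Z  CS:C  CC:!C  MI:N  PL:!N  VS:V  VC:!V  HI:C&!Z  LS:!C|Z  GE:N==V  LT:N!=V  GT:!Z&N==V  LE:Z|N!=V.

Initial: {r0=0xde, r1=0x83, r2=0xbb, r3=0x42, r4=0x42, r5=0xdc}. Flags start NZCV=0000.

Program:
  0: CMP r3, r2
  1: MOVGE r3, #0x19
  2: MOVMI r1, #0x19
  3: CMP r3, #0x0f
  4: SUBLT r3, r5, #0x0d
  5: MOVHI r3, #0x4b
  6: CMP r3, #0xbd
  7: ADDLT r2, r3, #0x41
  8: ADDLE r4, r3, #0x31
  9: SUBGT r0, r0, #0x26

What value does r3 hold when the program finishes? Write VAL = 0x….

0: ✓ CMP  NZCV=1001
1: ✓ MOVGE  r3←0x19
2: ✓ MOVMI  r1←0x19
3: ✓ CMP  NZCV=0010
4: · SUBLT
5: ✓ MOVHI  r3←0x4b
6: ✓ CMP  NZCV=1001
7: · ADDLT
8: · ADDLE
9: ✓ SUBGT  r0←0xb8

VAL = 0x4b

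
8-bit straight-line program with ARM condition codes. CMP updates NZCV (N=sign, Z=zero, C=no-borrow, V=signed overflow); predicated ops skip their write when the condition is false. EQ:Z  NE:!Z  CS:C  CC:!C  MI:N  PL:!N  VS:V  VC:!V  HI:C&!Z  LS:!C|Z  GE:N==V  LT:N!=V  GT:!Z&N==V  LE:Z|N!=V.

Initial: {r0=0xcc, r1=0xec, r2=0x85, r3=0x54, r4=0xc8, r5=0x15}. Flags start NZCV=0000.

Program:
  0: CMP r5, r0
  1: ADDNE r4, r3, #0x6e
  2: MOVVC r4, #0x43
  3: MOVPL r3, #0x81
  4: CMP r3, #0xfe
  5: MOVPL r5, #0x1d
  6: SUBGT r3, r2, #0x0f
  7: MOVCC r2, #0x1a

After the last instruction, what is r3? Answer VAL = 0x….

0: ✓ CMP  NZCV=0000
1: ✓ ADDNE  r4←0xc2
2: ✓ MOVVC  r4←0x43
3: ✓ MOVPL  r3←0x81
4: ✓ CMP  NZCV=1000
5: · MOVPL
6: · SUBGT
7: ✓ MOVCC  r2←0x1a

VAL = 0x81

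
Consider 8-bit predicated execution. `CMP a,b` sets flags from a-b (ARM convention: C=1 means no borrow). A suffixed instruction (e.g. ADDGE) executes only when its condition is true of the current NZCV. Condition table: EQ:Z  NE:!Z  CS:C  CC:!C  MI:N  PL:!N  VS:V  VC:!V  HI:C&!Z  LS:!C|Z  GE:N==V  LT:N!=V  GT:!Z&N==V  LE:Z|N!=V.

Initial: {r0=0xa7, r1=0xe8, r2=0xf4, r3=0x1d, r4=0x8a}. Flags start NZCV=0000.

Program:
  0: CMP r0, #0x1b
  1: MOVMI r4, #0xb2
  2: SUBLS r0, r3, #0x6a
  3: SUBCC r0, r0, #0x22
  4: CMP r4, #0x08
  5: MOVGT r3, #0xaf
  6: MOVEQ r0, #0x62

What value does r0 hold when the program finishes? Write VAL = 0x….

0: ✓ CMP  NZCV=1010
1: ✓ MOVMI  r4←0xb2
2: · SUBLS
3: · SUBCC
4: ✓ CMP  NZCV=1010
5: · MOVGT
6: · MOVEQ

VAL = 0xa7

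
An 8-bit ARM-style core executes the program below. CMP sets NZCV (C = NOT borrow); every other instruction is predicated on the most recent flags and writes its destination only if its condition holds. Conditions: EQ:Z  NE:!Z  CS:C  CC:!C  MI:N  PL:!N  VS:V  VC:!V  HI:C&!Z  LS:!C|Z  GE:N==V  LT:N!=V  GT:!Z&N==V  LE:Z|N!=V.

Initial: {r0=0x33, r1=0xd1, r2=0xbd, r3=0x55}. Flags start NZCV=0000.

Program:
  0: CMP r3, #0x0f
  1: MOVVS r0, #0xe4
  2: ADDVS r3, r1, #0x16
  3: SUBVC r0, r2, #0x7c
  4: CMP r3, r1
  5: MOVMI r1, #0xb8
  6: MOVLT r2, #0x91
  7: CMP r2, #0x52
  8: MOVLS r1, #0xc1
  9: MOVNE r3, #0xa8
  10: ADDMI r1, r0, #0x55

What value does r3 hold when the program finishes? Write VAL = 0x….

[0] flags=0010 → (cmp)
[1] flags=0010 VS?F → skip
[2] flags=0010 VS?F → skip
[3] flags=0010 VC?T → r0=0x41
[4] flags=1001 → (cmp)
[5] flags=1001 MI?T → r1=0xb8
[6] flags=1001 LT?F → skip
[7] flags=0011 → (cmp)
[8] flags=0011 LS?F → skip
[9] flags=0011 NE?T → r3=0xa8
[10] flags=0011 MI?F → skip

VAL = 0xa8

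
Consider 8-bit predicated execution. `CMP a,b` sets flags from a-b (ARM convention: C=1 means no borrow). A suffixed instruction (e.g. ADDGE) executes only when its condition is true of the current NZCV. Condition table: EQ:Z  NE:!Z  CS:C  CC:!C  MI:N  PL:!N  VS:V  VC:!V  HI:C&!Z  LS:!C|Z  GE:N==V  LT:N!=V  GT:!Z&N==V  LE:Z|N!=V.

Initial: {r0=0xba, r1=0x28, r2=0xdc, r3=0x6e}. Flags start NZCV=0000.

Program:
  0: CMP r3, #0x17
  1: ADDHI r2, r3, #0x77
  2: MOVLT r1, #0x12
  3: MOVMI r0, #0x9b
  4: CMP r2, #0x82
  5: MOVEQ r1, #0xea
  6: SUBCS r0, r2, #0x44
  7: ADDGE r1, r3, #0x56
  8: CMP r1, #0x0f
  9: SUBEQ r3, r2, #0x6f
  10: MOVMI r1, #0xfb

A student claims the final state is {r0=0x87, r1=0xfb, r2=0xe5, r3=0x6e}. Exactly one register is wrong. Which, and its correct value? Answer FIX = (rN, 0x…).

0: ✓ CMP  NZCV=0010
1: ✓ ADDHI  r2←0xe5
2: · MOVLT
3: · MOVMI
4: ✓ CMP  NZCV=0010
5: · MOVEQ
6: ✓ SUBCS  r0←0xa1
7: ✓ ADDGE  r1←0xc4
8: ✓ CMP  NZCV=1010
9: · SUBEQ
10: ✓ MOVMI  r1←0xfb

FIX = (r0, 0xa1)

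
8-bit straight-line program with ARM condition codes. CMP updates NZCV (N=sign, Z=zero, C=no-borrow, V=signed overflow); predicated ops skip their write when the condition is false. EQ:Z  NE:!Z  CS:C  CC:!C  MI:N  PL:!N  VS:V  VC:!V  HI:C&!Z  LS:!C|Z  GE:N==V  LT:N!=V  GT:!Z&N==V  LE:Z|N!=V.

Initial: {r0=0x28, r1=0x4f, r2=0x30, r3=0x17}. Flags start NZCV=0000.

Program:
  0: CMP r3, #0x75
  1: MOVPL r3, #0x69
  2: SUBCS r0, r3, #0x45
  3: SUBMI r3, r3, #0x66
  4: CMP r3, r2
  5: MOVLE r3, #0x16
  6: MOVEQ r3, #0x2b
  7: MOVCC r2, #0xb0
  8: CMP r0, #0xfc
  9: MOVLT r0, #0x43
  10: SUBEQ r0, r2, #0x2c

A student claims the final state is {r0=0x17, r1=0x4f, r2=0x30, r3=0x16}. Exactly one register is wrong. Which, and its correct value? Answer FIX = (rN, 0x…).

0: ✓ CMP  NZCV=1000
1: · MOVPL
2: · SUBCS
3: ✓ SUBMI  r3←0xb1
4: ✓ CMP  NZCV=1010
5: ✓ MOVLE  r3←0x16
6: · MOVEQ
7: · MOVCC
8: ✓ CMP  NZCV=0000
9: · MOVLT
10: · SUBEQ

FIX = (r0, 0x28)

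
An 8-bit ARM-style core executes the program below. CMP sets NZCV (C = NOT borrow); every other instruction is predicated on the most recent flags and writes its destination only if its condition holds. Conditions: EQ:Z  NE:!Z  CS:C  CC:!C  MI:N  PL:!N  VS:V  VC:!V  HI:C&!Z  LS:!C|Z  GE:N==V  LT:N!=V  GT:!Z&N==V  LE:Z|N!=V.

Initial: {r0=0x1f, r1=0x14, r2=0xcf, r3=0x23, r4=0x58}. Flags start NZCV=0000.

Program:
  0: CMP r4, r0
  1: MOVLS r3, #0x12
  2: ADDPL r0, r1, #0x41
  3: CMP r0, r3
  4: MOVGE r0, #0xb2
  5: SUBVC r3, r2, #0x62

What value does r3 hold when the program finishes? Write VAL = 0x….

[0] flags=0010 → (cmp)
[1] flags=0010 LS?F → skip
[2] flags=0010 PL?T → r0=0x55
[3] flags=0010 → (cmp)
[4] flags=0010 GE?T → r0=0xb2
[5] flags=0010 VC?T → r3=0x6d

VAL = 0x6d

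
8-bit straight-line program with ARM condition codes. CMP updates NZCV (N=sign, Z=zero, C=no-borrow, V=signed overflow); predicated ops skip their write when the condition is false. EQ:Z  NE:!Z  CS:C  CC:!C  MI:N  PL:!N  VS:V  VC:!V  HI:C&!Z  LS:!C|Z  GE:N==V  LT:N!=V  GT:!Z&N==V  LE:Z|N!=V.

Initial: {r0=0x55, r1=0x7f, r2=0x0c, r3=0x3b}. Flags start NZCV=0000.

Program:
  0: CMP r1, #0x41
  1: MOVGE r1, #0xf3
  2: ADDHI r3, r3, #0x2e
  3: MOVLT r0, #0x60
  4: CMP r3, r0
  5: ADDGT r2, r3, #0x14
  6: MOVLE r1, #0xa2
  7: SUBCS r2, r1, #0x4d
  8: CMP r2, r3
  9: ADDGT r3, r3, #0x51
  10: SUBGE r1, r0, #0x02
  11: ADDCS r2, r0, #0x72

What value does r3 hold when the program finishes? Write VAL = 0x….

[0] flags=0010 → (cmp)
[1] flags=0010 GE?T → r1=0xf3
[2] flags=0010 HI?T → r3=0x69
[3] flags=0010 LT?F → skip
[4] flags=0010 → (cmp)
[5] flags=0010 GT?T → r2=0x7d
[6] flags=0010 LE?F → skip
[7] flags=0010 CS?T → r2=0xa6
[8] flags=0011 → (cmp)
[9] flags=0011 GT?F → skip
[10] flags=0011 GE?F → skip
[11] flags=0011 CS?T → r2=0xc7

VAL = 0x69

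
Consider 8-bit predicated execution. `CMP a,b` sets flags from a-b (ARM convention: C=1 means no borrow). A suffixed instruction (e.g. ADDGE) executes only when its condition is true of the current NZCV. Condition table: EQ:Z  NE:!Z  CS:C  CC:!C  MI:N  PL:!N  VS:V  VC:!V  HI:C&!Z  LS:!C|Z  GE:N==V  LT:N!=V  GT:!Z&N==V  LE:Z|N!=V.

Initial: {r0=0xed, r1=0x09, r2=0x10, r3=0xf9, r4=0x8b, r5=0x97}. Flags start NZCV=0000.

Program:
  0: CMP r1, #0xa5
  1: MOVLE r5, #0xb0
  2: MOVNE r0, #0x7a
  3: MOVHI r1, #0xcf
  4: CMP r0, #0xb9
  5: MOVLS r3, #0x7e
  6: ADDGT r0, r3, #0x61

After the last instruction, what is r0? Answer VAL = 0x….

VAL = 0xdf

0: ✓ CMP  NZCV=0000
1: · MOVLE
2: ✓ MOVNE  r0←0x7a
3: · MOVHI
4: ✓ CMP  NZCV=1001
5: ✓ MOVLS  r3←0x7e
6: ✓ ADDGT  r0←0xdf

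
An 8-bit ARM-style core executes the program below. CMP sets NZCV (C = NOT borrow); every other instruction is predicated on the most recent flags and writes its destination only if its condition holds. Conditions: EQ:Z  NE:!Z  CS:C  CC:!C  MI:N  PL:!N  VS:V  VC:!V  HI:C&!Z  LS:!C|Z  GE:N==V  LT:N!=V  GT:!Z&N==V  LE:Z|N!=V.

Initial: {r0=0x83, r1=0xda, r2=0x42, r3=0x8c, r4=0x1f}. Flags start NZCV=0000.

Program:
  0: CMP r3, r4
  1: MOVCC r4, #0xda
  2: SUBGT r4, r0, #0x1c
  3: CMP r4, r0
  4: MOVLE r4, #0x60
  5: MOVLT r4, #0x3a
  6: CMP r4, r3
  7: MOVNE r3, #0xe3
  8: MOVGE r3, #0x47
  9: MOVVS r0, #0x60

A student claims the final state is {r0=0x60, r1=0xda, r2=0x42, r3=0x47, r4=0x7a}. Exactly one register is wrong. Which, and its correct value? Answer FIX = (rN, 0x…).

0: ✓ CMP  NZCV=0011
1: · MOVCC
2: · SUBGT
3: ✓ CMP  NZCV=1001
4: · MOVLE
5: · MOVLT
6: ✓ CMP  NZCV=1001
7: ✓ MOVNE  r3←0xe3
8: ✓ MOVGE  r3←0x47
9: ✓ MOVVS  r0←0x60

FIX = (r4, 0x1f)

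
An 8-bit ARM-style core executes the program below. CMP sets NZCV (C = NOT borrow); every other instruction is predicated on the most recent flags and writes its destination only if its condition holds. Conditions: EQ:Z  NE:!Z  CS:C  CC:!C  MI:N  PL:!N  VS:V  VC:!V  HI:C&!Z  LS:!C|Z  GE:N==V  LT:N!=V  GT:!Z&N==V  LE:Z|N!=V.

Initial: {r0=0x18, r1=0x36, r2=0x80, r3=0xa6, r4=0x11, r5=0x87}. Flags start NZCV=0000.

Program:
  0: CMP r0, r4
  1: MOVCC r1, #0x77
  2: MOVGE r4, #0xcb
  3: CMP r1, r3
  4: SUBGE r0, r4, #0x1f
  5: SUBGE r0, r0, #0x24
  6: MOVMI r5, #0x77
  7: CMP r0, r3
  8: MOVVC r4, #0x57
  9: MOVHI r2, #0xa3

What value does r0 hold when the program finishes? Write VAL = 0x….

VAL = 0x88

0: ✓ CMP  NZCV=0010
1: · MOVCC
2: ✓ MOVGE  r4←0xcb
3: ✓ CMP  NZCV=1001
4: ✓ SUBGE  r0←0xac
5: ✓ SUBGE  r0←0x88
6: ✓ MOVMI  r5←0x77
7: ✓ CMP  NZCV=1000
8: ✓ MOVVC  r4←0x57
9: · MOVHI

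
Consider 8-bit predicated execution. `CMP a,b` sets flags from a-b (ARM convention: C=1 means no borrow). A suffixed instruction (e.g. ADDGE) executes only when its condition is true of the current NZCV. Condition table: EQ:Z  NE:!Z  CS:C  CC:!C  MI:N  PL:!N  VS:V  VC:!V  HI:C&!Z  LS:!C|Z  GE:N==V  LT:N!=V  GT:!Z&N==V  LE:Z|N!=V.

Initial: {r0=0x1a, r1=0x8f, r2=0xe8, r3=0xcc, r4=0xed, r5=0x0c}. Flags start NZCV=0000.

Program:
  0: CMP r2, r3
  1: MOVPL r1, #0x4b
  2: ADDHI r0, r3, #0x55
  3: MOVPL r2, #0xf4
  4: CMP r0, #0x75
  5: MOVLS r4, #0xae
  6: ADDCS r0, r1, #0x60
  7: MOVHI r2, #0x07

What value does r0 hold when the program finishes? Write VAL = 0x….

[0] flags=0010 → (cmp)
[1] flags=0010 PL?T → r1=0x4b
[2] flags=0010 HI?T → r0=0x21
[3] flags=0010 PL?T → r2=0xf4
[4] flags=1000 → (cmp)
[5] flags=1000 LS?T → r4=0xae
[6] flags=1000 CS?F → skip
[7] flags=1000 HI?F → skip

VAL = 0x21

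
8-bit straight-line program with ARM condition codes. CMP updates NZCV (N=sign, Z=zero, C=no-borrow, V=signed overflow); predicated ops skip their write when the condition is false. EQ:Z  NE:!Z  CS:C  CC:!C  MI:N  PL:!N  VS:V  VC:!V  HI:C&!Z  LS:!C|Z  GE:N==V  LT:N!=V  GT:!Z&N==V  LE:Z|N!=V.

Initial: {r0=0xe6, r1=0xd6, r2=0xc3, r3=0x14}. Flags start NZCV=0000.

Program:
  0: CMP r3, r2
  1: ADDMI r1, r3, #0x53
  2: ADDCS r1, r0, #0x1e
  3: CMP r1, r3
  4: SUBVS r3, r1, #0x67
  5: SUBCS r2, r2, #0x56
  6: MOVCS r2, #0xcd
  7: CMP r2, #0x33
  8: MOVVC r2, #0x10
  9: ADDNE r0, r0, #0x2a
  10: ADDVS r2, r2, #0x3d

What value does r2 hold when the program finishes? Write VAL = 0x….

[0] flags=0000 → (cmp)
[1] flags=0000 MI?F → skip
[2] flags=0000 CS?F → skip
[3] flags=1010 → (cmp)
[4] flags=1010 VS?F → skip
[5] flags=1010 CS?T → r2=0x6d
[6] flags=1010 CS?T → r2=0xcd
[7] flags=1010 → (cmp)
[8] flags=1010 VC?T → r2=0x10
[9] flags=1010 NE?T → r0=0x10
[10] flags=1010 VS?F → skip

VAL = 0x10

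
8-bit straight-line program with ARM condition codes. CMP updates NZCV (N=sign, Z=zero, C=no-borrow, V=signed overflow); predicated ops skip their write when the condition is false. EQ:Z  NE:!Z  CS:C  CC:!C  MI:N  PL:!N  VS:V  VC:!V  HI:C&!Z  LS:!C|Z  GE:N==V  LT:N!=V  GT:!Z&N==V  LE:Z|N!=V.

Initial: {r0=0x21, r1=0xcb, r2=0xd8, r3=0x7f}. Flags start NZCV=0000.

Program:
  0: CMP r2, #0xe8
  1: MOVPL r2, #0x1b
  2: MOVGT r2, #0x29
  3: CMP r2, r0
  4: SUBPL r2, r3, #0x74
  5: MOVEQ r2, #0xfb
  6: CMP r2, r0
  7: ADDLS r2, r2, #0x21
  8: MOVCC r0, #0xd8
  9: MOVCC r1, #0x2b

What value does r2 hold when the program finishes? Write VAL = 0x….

0: ✓ CMP  NZCV=1000
1: · MOVPL
2: · MOVGT
3: ✓ CMP  NZCV=1010
4: · SUBPL
5: · MOVEQ
6: ✓ CMP  NZCV=1010
7: · ADDLS
8: · MOVCC
9: · MOVCC

VAL = 0xd8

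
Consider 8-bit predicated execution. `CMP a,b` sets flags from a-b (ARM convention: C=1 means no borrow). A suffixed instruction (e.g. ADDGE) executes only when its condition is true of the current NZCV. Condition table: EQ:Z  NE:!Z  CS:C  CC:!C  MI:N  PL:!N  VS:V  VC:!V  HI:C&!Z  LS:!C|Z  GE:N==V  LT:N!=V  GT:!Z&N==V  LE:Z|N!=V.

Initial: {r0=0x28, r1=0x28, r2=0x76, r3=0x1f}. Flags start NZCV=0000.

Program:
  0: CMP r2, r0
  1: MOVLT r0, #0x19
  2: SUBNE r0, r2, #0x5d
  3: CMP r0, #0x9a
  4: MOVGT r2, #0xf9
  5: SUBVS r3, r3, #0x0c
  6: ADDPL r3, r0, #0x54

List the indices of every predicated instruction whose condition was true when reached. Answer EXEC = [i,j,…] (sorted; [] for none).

EXEC = [2,4,6]

[0] flags=0010 → (cmp)
[1] flags=0010 LT?F → skip
[2] flags=0010 NE?T → r0=0x19
[3] flags=0000 → (cmp)
[4] flags=0000 GT?T → r2=0xf9
[5] flags=0000 VS?F → skip
[6] flags=0000 PL?T → r3=0x6d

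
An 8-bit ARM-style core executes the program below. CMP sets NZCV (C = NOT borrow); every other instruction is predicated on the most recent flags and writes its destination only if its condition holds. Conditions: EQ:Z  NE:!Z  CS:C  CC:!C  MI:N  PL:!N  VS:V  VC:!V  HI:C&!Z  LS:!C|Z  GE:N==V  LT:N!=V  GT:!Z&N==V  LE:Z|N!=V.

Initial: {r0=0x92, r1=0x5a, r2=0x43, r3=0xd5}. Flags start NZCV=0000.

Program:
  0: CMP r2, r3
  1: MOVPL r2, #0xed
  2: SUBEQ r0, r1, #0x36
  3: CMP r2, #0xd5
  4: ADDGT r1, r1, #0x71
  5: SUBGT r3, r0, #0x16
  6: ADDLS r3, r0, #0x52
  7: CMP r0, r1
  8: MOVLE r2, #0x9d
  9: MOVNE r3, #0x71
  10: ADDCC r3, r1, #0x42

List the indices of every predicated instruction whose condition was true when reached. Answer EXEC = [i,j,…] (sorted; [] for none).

0: ✓ CMP  NZCV=0000
1: ✓ MOVPL  r2←0xed
2: · SUBEQ
3: ✓ CMP  NZCV=0010
4: ✓ ADDGT  r1←0xcb
5: ✓ SUBGT  r3←0x7c
6: · ADDLS
7: ✓ CMP  NZCV=1000
8: ✓ MOVLE  r2←0x9d
9: ✓ MOVNE  r3←0x71
10: ✓ ADDCC  r3←0x0d

EXEC = [1,4,5,8,9,10]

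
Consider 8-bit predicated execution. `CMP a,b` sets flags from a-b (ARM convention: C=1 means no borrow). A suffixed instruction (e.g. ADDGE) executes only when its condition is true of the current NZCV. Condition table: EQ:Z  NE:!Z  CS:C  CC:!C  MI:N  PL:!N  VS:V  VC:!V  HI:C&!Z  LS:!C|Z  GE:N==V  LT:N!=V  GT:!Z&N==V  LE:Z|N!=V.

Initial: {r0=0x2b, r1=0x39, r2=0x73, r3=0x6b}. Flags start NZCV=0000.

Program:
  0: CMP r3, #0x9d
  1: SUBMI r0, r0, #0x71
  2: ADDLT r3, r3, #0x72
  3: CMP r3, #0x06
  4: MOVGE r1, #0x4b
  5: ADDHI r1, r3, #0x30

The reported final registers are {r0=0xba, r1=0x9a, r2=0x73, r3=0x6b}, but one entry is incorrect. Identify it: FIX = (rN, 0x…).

FIX = (r1, 0x9b)

0: ✓ CMP  NZCV=1001
1: ✓ SUBMI  r0←0xba
2: · ADDLT
3: ✓ CMP  NZCV=0010
4: ✓ MOVGE  r1←0x4b
5: ✓ ADDHI  r1←0x9b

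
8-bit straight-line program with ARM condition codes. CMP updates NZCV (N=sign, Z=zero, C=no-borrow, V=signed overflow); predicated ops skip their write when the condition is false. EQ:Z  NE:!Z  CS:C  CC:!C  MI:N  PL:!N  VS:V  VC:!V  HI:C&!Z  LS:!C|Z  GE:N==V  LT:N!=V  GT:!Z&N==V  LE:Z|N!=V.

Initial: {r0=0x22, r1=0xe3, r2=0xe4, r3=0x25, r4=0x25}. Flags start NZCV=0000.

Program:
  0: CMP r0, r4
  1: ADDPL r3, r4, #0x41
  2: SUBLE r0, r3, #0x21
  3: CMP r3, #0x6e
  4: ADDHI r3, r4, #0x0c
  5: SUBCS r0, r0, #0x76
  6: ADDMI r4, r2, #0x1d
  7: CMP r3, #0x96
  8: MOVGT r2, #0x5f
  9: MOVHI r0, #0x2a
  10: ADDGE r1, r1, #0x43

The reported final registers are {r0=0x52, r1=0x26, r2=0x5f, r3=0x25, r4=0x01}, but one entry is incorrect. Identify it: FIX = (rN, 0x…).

[0] flags=1000 → (cmp)
[1] flags=1000 PL?F → skip
[2] flags=1000 LE?T → r0=0x04
[3] flags=1000 → (cmp)
[4] flags=1000 HI?F → skip
[5] flags=1000 CS?F → skip
[6] flags=1000 MI?T → r4=0x01
[7] flags=1001 → (cmp)
[8] flags=1001 GT?T → r2=0x5f
[9] flags=1001 HI?F → skip
[10] flags=1001 GE?T → r1=0x26

FIX = (r0, 0x04)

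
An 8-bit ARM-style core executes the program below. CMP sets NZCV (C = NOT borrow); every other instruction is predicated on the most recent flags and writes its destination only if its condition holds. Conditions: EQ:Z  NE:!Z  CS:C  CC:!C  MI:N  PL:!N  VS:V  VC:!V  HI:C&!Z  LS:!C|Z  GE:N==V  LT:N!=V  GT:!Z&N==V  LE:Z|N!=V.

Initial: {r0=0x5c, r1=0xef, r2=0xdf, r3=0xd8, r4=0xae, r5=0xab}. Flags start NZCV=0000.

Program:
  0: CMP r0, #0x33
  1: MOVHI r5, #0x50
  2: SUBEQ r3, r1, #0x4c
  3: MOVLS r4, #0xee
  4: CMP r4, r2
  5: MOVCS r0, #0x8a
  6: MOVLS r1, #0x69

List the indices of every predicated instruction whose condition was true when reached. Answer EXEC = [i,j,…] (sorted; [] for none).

0: ✓ CMP  NZCV=0010
1: ✓ MOVHI  r5←0x50
2: · SUBEQ
3: · MOVLS
4: ✓ CMP  NZCV=1000
5: · MOVCS
6: ✓ MOVLS  r1←0x69

EXEC = [1,6]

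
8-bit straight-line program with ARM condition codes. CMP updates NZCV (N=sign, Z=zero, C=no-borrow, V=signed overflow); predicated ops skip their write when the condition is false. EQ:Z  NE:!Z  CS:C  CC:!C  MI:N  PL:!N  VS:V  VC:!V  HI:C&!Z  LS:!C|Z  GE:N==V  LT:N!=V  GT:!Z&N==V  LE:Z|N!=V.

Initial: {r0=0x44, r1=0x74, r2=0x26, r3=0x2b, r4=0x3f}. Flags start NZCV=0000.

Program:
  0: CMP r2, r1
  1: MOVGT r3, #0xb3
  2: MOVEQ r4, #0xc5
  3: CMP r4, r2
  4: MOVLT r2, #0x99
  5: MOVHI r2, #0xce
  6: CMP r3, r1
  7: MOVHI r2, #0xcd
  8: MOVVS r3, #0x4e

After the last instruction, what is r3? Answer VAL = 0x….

VAL = 0x2b

[0] flags=1000 → (cmp)
[1] flags=1000 GT?F → skip
[2] flags=1000 EQ?F → skip
[3] flags=0010 → (cmp)
[4] flags=0010 LT?F → skip
[5] flags=0010 HI?T → r2=0xce
[6] flags=1000 → (cmp)
[7] flags=1000 HI?F → skip
[8] flags=1000 VS?F → skip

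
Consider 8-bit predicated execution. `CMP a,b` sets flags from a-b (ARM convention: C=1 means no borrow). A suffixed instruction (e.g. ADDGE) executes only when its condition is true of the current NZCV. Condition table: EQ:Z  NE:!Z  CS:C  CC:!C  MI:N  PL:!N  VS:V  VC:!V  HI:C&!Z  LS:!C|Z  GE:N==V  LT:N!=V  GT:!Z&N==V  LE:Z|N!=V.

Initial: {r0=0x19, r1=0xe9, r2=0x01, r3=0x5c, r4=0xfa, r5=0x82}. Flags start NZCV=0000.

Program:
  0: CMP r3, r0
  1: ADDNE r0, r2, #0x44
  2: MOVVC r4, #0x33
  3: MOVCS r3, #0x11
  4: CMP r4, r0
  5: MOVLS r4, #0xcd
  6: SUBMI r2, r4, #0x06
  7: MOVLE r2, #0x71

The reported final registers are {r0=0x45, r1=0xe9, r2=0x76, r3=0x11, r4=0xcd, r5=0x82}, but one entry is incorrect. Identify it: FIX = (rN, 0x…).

[0] flags=0010 → (cmp)
[1] flags=0010 NE?T → r0=0x45
[2] flags=0010 VC?T → r4=0x33
[3] flags=0010 CS?T → r3=0x11
[4] flags=1000 → (cmp)
[5] flags=1000 LS?T → r4=0xcd
[6] flags=1000 MI?T → r2=0xc7
[7] flags=1000 LE?T → r2=0x71

FIX = (r2, 0x71)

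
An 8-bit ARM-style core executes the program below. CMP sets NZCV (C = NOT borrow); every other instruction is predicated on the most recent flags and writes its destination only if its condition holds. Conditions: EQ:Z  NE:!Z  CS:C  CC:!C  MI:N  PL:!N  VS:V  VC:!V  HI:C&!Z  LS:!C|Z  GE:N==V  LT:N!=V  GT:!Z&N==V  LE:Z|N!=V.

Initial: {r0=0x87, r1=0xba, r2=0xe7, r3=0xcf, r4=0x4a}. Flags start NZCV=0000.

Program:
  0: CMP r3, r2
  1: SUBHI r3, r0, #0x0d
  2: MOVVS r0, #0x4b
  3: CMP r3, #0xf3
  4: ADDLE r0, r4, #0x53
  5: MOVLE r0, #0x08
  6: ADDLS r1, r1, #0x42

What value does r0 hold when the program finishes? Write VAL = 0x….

VAL = 0x08

0: ✓ CMP  NZCV=1000
1: · SUBHI
2: · MOVVS
3: ✓ CMP  NZCV=1000
4: ✓ ADDLE  r0←0x9d
5: ✓ MOVLE  r0←0x08
6: ✓ ADDLS  r1←0xfc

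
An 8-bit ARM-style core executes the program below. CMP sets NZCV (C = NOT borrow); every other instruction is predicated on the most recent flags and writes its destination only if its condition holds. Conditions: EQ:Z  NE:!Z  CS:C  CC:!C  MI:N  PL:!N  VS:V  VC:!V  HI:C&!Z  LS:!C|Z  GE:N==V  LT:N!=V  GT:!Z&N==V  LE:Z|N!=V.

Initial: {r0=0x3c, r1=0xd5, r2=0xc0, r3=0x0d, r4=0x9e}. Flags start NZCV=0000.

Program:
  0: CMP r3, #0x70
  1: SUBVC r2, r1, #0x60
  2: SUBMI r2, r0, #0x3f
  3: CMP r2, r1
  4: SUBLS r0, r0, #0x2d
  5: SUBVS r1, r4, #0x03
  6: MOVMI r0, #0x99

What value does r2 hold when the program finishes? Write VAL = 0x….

[0] flags=1000 → (cmp)
[1] flags=1000 VC?T → r2=0x75
[2] flags=1000 MI?T → r2=0xfd
[3] flags=0010 → (cmp)
[4] flags=0010 LS?F → skip
[5] flags=0010 VS?F → skip
[6] flags=0010 MI?F → skip

VAL = 0xfd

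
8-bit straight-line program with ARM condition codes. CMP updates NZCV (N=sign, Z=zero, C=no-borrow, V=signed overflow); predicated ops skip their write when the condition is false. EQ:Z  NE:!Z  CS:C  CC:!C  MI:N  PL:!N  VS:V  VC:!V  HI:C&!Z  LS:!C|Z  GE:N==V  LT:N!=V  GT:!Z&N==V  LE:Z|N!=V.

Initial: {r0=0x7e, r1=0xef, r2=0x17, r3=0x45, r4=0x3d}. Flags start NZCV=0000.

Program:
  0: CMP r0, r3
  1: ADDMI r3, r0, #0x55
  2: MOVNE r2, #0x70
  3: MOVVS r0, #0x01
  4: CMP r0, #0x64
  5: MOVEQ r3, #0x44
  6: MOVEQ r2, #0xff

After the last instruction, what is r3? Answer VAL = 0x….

0: ✓ CMP  NZCV=0010
1: · ADDMI
2: ✓ MOVNE  r2←0x70
3: · MOVVS
4: ✓ CMP  NZCV=0010
5: · MOVEQ
6: · MOVEQ

VAL = 0x45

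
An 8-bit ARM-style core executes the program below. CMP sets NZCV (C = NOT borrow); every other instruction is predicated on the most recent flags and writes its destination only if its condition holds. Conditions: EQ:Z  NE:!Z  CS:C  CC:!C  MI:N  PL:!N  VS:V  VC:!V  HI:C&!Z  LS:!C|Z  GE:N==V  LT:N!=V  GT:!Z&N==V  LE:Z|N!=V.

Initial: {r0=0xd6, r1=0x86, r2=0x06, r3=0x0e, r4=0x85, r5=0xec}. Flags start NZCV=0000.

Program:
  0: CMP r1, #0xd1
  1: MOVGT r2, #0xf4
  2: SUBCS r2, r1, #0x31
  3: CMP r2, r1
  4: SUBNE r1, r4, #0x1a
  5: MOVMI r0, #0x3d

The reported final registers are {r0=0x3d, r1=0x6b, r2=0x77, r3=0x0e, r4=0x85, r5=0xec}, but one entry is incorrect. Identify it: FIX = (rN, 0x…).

0: ✓ CMP  NZCV=1000
1: · MOVGT
2: · SUBCS
3: ✓ CMP  NZCV=1001
4: ✓ SUBNE  r1←0x6b
5: ✓ MOVMI  r0←0x3d

FIX = (r2, 0x06)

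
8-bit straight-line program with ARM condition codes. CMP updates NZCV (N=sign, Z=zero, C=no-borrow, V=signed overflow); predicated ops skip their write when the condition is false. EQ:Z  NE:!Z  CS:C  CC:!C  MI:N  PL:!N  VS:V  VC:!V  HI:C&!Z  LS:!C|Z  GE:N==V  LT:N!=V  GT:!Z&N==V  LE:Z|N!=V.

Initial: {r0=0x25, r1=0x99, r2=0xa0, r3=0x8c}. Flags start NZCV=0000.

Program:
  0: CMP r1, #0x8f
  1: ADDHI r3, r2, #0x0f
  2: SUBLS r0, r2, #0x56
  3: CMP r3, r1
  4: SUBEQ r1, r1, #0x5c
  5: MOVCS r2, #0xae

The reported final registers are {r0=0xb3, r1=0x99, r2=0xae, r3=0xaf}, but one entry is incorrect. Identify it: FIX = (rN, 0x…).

0: ✓ CMP  NZCV=0010
1: ✓ ADDHI  r3←0xaf
2: · SUBLS
3: ✓ CMP  NZCV=0010
4: · SUBEQ
5: ✓ MOVCS  r2←0xae

FIX = (r0, 0x25)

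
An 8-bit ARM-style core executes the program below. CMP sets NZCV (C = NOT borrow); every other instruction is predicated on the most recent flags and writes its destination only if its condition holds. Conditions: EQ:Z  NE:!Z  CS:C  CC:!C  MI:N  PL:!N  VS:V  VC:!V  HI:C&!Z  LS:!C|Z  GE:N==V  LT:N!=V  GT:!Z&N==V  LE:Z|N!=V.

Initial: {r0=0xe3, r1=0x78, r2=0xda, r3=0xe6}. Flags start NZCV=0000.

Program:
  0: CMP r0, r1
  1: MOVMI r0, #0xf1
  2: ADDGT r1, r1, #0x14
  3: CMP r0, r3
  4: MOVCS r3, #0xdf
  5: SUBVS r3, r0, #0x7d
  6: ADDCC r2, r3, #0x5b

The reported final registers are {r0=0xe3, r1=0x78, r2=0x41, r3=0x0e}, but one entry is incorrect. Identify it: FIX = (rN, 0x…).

FIX = (r3, 0xe6)

0: ✓ CMP  NZCV=0011
1: · MOVMI
2: · ADDGT
3: ✓ CMP  NZCV=1000
4: · MOVCS
5: · SUBVS
6: ✓ ADDCC  r2←0x41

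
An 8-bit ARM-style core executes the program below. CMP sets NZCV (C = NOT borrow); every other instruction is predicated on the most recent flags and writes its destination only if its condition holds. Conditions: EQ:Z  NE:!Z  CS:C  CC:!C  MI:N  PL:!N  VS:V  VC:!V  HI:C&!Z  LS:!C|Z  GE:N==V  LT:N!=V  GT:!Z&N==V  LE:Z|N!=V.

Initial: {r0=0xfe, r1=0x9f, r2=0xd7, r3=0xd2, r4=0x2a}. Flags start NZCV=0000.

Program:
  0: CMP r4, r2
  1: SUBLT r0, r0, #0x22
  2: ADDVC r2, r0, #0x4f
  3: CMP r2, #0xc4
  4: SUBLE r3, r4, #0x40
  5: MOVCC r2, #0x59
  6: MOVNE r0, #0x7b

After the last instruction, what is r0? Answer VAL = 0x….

[0] flags=0000 → (cmp)
[1] flags=0000 LT?F → skip
[2] flags=0000 VC?T → r2=0x4d
[3] flags=1001 → (cmp)
[4] flags=1001 LE?F → skip
[5] flags=1001 CC?T → r2=0x59
[6] flags=1001 NE?T → r0=0x7b

VAL = 0x7b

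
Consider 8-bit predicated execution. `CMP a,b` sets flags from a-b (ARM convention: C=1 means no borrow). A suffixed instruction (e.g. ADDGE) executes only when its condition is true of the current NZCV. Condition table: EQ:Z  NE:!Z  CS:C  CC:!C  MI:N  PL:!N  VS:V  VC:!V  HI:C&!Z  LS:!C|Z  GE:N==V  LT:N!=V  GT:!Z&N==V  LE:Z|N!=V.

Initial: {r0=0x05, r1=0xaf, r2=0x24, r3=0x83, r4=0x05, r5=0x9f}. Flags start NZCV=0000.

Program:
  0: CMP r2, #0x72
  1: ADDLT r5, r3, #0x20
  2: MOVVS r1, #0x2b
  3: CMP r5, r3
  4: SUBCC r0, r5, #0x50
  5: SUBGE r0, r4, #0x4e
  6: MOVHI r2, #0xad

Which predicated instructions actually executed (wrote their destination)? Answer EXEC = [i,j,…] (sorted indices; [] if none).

EXEC = [1,5,6]

[0] flags=1000 → (cmp)
[1] flags=1000 LT?T → r5=0xa3
[2] flags=1000 VS?F → skip
[3] flags=0010 → (cmp)
[4] flags=0010 CC?F → skip
[5] flags=0010 GE?T → r0=0xb7
[6] flags=0010 HI?T → r2=0xad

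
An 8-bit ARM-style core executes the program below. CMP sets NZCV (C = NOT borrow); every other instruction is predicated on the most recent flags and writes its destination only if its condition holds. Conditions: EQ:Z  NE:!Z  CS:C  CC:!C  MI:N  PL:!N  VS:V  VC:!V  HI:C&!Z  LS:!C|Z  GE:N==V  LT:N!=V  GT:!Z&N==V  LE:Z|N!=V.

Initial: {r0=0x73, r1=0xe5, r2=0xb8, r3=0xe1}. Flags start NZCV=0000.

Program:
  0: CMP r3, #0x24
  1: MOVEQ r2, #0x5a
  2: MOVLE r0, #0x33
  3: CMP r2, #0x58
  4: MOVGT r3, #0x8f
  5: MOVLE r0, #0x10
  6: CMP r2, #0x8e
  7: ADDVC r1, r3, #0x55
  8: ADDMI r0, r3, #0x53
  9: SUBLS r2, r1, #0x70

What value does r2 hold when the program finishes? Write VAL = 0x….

VAL = 0xb8

0: ✓ CMP  NZCV=1010
1: · MOVEQ
2: ✓ MOVLE  r0←0x33
3: ✓ CMP  NZCV=0011
4: · MOVGT
5: ✓ MOVLE  r0←0x10
6: ✓ CMP  NZCV=0010
7: ✓ ADDVC  r1←0x36
8: · ADDMI
9: · SUBLS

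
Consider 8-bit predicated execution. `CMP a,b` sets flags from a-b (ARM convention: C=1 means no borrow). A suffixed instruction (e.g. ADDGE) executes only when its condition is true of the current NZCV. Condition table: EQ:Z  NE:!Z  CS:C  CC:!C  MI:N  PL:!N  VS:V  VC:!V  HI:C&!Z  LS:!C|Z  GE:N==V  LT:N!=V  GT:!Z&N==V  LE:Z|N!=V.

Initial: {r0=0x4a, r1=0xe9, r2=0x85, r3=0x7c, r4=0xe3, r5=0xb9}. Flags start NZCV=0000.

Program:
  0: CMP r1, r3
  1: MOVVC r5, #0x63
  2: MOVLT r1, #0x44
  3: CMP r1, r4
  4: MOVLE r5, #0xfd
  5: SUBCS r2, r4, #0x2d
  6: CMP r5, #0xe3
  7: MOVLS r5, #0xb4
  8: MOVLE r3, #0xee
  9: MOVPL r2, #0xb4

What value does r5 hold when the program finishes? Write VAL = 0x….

VAL = 0xb4

[0] flags=0011 → (cmp)
[1] flags=0011 VC?F → skip
[2] flags=0011 LT?T → r1=0x44
[3] flags=0000 → (cmp)
[4] flags=0000 LE?F → skip
[5] flags=0000 CS?F → skip
[6] flags=1000 → (cmp)
[7] flags=1000 LS?T → r5=0xb4
[8] flags=1000 LE?T → r3=0xee
[9] flags=1000 PL?F → skip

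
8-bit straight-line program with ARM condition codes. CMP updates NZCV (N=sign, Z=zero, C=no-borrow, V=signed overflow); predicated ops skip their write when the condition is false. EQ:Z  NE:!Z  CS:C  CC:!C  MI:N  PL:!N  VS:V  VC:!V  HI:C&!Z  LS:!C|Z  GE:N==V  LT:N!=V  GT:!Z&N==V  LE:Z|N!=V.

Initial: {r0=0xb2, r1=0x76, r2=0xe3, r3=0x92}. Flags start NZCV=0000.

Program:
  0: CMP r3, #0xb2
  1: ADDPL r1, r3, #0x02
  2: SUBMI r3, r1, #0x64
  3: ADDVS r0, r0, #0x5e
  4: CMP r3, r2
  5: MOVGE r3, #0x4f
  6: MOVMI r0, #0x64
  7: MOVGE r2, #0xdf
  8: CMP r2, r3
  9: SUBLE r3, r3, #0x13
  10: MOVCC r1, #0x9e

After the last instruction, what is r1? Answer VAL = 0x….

VAL = 0x76

[0] flags=1000 → (cmp)
[1] flags=1000 PL?F → skip
[2] flags=1000 MI?T → r3=0x12
[3] flags=1000 VS?F → skip
[4] flags=0000 → (cmp)
[5] flags=0000 GE?T → r3=0x4f
[6] flags=0000 MI?F → skip
[7] flags=0000 GE?T → r2=0xdf
[8] flags=1010 → (cmp)
[9] flags=1010 LE?T → r3=0x3c
[10] flags=1010 CC?F → skip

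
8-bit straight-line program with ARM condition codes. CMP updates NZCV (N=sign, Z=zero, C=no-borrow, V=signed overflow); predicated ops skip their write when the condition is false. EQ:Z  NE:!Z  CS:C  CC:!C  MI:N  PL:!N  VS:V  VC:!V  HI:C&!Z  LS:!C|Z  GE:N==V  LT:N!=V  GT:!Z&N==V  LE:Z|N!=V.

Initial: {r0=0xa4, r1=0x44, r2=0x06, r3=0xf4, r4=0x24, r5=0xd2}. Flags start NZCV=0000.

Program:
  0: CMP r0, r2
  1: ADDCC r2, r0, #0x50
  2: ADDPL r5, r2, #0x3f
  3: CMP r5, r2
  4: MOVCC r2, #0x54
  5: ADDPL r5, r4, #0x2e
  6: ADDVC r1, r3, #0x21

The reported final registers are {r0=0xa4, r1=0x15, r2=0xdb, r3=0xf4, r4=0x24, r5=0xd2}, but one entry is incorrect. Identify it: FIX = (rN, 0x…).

[0] flags=1010 → (cmp)
[1] flags=1010 CC?F → skip
[2] flags=1010 PL?F → skip
[3] flags=1010 → (cmp)
[4] flags=1010 CC?F → skip
[5] flags=1010 PL?F → skip
[6] flags=1010 VC?T → r1=0x15

FIX = (r2, 0x06)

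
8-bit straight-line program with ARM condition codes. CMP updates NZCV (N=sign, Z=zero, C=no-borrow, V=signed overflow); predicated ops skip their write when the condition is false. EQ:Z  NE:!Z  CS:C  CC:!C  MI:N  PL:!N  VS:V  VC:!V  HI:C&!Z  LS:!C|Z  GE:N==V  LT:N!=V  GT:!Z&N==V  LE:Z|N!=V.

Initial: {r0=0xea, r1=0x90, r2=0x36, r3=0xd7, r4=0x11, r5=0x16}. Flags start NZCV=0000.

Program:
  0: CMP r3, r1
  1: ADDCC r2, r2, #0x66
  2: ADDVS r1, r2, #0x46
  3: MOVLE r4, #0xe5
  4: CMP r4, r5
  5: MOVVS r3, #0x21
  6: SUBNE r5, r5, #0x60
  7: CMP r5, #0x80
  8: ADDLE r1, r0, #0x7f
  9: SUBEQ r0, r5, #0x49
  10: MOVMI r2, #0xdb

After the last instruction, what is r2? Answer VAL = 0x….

[0] flags=0010 → (cmp)
[1] flags=0010 CC?F → skip
[2] flags=0010 VS?F → skip
[3] flags=0010 LE?F → skip
[4] flags=1000 → (cmp)
[5] flags=1000 VS?F → skip
[6] flags=1000 NE?T → r5=0xb6
[7] flags=0010 → (cmp)
[8] flags=0010 LE?F → skip
[9] flags=0010 EQ?F → skip
[10] flags=0010 MI?F → skip

VAL = 0x36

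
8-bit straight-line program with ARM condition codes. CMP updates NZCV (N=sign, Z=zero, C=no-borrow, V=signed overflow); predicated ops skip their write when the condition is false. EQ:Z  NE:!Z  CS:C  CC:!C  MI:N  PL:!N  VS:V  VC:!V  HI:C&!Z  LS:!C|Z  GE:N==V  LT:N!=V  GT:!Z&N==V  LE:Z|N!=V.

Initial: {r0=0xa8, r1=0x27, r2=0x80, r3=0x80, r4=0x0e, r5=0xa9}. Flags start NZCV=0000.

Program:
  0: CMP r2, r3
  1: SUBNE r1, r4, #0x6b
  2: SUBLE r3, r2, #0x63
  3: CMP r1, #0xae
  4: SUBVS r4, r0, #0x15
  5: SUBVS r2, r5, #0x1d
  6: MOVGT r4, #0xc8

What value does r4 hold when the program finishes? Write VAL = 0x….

0: ✓ CMP  NZCV=0110
1: · SUBNE
2: ✓ SUBLE  r3←0x1d
3: ✓ CMP  NZCV=0000
4: · SUBVS
5: · SUBVS
6: ✓ MOVGT  r4←0xc8

VAL = 0xc8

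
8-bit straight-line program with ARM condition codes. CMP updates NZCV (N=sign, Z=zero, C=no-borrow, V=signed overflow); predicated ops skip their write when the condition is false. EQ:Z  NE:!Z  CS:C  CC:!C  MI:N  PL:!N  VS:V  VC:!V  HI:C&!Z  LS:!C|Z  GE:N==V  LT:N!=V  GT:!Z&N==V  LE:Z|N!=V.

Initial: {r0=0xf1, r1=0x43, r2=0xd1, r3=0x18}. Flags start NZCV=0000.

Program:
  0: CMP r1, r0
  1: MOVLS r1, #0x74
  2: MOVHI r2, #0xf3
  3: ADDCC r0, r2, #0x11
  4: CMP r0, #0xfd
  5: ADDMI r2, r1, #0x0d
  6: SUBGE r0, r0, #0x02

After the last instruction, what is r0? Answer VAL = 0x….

0: ✓ CMP  NZCV=0000
1: ✓ MOVLS  r1←0x74
2: · MOVHI
3: ✓ ADDCC  r0←0xe2
4: ✓ CMP  NZCV=1000
5: ✓ ADDMI  r2←0x81
6: · SUBGE

VAL = 0xe2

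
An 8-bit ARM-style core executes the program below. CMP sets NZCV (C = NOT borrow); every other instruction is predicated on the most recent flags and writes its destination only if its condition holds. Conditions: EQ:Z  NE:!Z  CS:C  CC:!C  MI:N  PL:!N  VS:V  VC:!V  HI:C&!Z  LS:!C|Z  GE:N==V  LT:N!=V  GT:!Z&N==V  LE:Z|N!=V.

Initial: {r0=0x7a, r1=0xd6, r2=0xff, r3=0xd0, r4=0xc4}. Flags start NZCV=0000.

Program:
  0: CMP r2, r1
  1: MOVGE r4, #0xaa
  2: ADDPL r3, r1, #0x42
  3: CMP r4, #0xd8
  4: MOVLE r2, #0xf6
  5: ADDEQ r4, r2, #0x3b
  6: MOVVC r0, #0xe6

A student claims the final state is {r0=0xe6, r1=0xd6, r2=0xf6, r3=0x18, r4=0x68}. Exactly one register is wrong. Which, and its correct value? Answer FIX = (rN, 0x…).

0: ✓ CMP  NZCV=0010
1: ✓ MOVGE  r4←0xaa
2: ✓ ADDPL  r3←0x18
3: ✓ CMP  NZCV=1000
4: ✓ MOVLE  r2←0xf6
5: · ADDEQ
6: ✓ MOVVC  r0←0xe6

FIX = (r4, 0xaa)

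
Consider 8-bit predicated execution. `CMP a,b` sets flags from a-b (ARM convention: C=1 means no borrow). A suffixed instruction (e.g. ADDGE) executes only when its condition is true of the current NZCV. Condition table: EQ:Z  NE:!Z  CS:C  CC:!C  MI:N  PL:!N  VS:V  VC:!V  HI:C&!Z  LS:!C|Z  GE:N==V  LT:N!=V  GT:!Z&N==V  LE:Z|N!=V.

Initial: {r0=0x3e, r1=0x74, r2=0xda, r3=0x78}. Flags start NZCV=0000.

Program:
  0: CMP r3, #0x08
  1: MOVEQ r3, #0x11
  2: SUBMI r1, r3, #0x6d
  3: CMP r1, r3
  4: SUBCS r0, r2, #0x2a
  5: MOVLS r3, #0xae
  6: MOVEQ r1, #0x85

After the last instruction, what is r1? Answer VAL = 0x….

VAL = 0x74

[0] flags=0010 → (cmp)
[1] flags=0010 EQ?F → skip
[2] flags=0010 MI?F → skip
[3] flags=1000 → (cmp)
[4] flags=1000 CS?F → skip
[5] flags=1000 LS?T → r3=0xae
[6] flags=1000 EQ?F → skip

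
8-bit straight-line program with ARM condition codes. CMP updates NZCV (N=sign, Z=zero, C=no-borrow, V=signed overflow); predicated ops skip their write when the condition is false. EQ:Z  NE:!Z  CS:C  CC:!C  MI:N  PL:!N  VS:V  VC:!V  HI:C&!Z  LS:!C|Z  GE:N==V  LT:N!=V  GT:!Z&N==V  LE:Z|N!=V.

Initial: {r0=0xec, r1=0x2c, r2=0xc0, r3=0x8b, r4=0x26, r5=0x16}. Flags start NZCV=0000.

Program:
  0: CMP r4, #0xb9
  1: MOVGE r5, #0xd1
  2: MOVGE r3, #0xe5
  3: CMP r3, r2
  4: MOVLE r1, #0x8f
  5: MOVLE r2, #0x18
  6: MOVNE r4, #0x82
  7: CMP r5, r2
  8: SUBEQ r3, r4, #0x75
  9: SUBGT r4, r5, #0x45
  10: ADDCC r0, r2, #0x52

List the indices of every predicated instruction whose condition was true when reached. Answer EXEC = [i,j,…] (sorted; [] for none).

0: ✓ CMP  NZCV=0000
1: ✓ MOVGE  r5←0xd1
2: ✓ MOVGE  r3←0xe5
3: ✓ CMP  NZCV=0010
4: · MOVLE
5: · MOVLE
6: ✓ MOVNE  r4←0x82
7: ✓ CMP  NZCV=0010
8: · SUBEQ
9: ✓ SUBGT  r4←0x8c
10: · ADDCC

EXEC = [1,2,6,9]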